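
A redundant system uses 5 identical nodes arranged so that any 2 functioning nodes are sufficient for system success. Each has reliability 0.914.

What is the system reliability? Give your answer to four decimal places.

0.9997

R = Σ_{i=2}^{5} C(5,i) p^i (1−p)^{5−i} with p = 0.914
C(5,2)·0.914^2·0.086^3 = 0.005314
C(5,3)·0.914^3·0.086^2 = 0.056472
C(5,4)·0.914^4·0.086^1 = 0.300091
C(5,5)·0.914^5·0.086^0 = 0.637868
Sum = 0.9997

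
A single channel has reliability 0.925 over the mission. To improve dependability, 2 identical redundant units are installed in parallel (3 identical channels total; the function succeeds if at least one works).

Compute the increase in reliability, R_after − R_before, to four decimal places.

0.0746

R_before = 0.925
R_after = 1 − (1 − 0.925)^3 = 0.9996
ΔR = 0.9996 − 0.925 = 0.0746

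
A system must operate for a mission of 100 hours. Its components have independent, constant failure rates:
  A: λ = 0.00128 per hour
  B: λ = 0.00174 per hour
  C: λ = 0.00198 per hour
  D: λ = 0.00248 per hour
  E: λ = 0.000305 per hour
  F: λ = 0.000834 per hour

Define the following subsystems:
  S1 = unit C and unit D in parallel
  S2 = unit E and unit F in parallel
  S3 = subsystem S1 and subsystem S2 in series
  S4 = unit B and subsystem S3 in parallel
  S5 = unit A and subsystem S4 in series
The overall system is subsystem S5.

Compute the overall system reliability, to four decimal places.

0.8740

R(A) = exp(−0.00128 × 100) = 0.879853
R(B) = exp(−0.00174 × 100) = 0.840297
R(C) = exp(−0.00198 × 100) = 0.820370
R(D) = exp(−0.00248 × 100) = 0.780360
R(E) = exp(−0.000305 × 100) = 0.969960
R(F) = exp(−0.000834 × 100) = 0.919983
Parallel (C and D): 1 − (1 − 0.820370)(1 − 0.780360) = 0.960546
Parallel (E and F): 1 − (1 − 0.969960)(1 − 0.919983) = 0.997596
Series ([0.960546] and [0.997596]): 0.960546 × 0.997596 = 0.958237
Parallel (B and [0.958237]): 1 − (1 − 0.840297)(1 − 0.958237) = 0.993330
Series (A and [0.993330]): 0.879853 × 0.993330 = 0.8740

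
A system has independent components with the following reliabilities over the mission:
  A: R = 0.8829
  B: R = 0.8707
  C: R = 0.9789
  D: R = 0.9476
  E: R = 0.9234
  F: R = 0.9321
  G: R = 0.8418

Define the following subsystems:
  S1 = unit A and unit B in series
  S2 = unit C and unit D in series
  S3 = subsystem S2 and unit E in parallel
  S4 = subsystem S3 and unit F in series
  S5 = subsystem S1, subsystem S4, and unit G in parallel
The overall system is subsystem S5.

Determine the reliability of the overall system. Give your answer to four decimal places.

0.9973

Series (A and B): 0.882900 × 0.870700 = 0.768741
Series (C and D): 0.978900 × 0.947600 = 0.927606
Parallel ([0.927606] and E): 1 − (1 − 0.927606)(1 − 0.923400) = 0.994455
Series ([0.994455] and F): 0.994455 × 0.932100 = 0.926932
Parallel ([0.768741], [0.926932], and G): 1 − (1 − 0.768741)(1 − 0.926932)(1 − 0.841800) = 0.9973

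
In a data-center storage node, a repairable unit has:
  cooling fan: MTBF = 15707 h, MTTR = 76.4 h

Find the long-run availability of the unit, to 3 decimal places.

0.995

A(cooling fan) = MTBF/(MTBF+MTTR) = 15707/(15707+76.4) = 0.995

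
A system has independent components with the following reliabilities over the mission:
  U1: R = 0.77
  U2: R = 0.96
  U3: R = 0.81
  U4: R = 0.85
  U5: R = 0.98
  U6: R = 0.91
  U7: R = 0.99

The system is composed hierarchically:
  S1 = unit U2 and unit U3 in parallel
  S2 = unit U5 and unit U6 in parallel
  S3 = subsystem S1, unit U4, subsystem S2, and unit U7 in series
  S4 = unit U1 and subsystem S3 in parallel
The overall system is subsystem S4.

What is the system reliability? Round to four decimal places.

0.9617

Parallel (U2 and U3): 1 − (1 − 0.960000)(1 − 0.810000) = 0.992400
Parallel (U5 and U6): 1 − (1 − 0.980000)(1 − 0.910000) = 0.998200
Series ([0.992400], U4, [0.998200], and U7): 0.992400 × 0.850000 × 0.998200 × 0.990000 = 0.833601
Parallel (U1 and [0.833601]): 1 − (1 − 0.770000)(1 − 0.833601) = 0.9617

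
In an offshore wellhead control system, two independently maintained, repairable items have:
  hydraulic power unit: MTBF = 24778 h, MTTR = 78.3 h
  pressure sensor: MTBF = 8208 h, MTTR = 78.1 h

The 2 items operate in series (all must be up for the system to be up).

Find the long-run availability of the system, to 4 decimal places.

0.9875

A(hydraulic power unit) = MTBF/(MTBF+MTTR) = 24778/(24778+78.3) = 0.996850
A(pressure sensor) = MTBF/(MTBF+MTTR) = 8208/(8208+78.1) = 0.990575
Series availability: 0.996850 × 0.990575 = 0.9875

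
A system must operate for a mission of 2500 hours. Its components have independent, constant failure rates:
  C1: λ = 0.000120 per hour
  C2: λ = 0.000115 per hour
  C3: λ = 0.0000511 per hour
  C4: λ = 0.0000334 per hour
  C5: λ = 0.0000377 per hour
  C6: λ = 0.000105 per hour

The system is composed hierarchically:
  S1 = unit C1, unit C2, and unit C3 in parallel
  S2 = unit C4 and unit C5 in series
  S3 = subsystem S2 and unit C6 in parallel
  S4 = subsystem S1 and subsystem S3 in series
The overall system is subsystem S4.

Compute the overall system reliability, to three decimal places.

0.955

R(C1) = exp(−0.000120 × 2500) = 0.74082
R(C2) = exp(−0.000115 × 2500) = 0.75014
R(C3) = exp(−0.0000511 × 2500) = 0.88007
R(C4) = exp(−0.0000334 × 2500) = 0.91989
R(C5) = exp(−0.0000377 × 2500) = 0.91006
R(C6) = exp(−0.000105 × 2500) = 0.76913
Parallel (C1, C2, and C3): 1 − (1 − 0.74082)(1 − 0.75014)(1 − 0.88007) = 0.99223
Series (C4 and C5): 0.91989 × 0.91006 = 0.83716
Parallel ([0.83716] and C6): 1 − (1 − 0.83716)(1 − 0.76913) = 0.96241
Series ([0.99223] and [0.96241]): 0.99223 × 0.96241 = 0.955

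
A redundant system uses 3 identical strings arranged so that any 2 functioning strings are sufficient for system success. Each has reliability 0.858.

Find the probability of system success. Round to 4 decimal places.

0.9452

R = Σ_{i=2}^{3} C(3,i) p^i (1−p)^{3−i} with p = 0.858
C(3,2)·0.858^2·0.142^1 = 0.313606
C(3,3)·0.858^3·0.142^0 = 0.631629
Sum = 0.9452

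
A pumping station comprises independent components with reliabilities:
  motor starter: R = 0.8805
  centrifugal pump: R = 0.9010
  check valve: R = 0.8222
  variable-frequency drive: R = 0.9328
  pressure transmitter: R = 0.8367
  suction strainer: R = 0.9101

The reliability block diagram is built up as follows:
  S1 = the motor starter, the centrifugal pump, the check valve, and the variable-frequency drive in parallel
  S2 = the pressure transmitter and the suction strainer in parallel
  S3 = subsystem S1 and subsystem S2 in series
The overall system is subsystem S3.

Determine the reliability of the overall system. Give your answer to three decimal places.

Parallel (motor starter, centrifugal pump, check valve, and variable-frequency drive): 1 − (1 − 0.88050)(1 − 0.90100)(1 − 0.82220)(1 − 0.93280) = 0.99986
Parallel (pressure transmitter and suction strainer): 1 − (1 − 0.83670)(1 − 0.91010) = 0.98532
Series ([0.99986] and [0.98532]): 0.99986 × 0.98532 = 0.985

0.985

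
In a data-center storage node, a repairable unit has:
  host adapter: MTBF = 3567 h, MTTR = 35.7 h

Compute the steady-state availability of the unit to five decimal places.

0.99009

A(host adapter) = MTBF/(MTBF+MTTR) = 3567/(3567+35.7) = 0.99009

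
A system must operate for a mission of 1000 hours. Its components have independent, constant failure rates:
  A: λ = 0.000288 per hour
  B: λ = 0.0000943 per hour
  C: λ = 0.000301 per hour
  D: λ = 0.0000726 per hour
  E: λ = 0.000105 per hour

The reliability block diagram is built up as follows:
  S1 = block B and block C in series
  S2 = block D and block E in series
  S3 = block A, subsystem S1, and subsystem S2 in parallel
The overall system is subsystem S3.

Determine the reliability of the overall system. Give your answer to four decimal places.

0.9867

R(A) = exp(−0.000288 × 1000) = 0.749762
R(B) = exp(−0.0000943 × 1000) = 0.910010
R(C) = exp(−0.000301 × 1000) = 0.740078
R(D) = exp(−0.0000726 × 1000) = 0.929973
R(E) = exp(−0.000105 × 1000) = 0.900325
Series (B and C): 0.910010 × 0.740078 = 0.673478
Series (D and E): 0.929973 × 0.900325 = 0.837278
Parallel (A, [0.673478], and [0.837278]): 1 − (1 − 0.749762)(1 − 0.673478)(1 − 0.837278) = 0.9867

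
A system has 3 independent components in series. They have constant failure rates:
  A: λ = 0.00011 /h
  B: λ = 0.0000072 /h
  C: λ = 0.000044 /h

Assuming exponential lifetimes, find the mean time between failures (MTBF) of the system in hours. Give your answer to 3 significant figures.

Series of exponential components: λ_sys = Σ λ_i
λ_sys = 0.00011 + 0.0000072 + 0.000044 = 1.6120e-04 /h
MTBF = 1 / λ_sys = 6200 h

6200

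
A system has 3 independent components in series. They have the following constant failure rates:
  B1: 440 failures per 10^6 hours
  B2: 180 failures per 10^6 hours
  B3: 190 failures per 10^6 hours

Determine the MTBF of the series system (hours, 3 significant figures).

1230

Series of exponential components: λ_sys = Σ λ_i
λ_sys = 0.00044 + 0.00018 + 0.00019 = 8.1000e-04 /h
MTBF = 1 / λ_sys = 1230 h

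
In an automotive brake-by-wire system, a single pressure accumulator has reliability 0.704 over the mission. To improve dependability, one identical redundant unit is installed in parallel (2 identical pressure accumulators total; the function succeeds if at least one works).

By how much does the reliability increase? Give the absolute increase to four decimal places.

0.2084

R_before = 0.704
R_after = 1 − (1 − 0.704)^2 = 0.9124
ΔR = 0.9124 − 0.704 = 0.2084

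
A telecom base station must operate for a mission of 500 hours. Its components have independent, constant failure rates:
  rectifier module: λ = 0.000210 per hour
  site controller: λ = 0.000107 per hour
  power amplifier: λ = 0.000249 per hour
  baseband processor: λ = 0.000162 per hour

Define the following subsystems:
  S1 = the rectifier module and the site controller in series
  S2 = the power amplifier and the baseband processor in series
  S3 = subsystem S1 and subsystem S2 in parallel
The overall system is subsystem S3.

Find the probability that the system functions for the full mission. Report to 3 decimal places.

R(rectifier module) = exp(−0.000210 × 500) = 0.90032
R(site controller) = exp(−0.000107 × 500) = 0.94791
R(power amplifier) = exp(−0.000249 × 500) = 0.88294
R(baseband processor) = exp(−0.000162 × 500) = 0.92219
Series (rectifier module and site controller): 0.90032 × 0.94791 = 0.85342
Series (power amplifier and baseband processor): 0.88294 × 0.92219 = 0.81424
Parallel ([0.85342] and [0.81424]): 1 − (1 − 0.85342)(1 − 0.81424) = 0.973

0.973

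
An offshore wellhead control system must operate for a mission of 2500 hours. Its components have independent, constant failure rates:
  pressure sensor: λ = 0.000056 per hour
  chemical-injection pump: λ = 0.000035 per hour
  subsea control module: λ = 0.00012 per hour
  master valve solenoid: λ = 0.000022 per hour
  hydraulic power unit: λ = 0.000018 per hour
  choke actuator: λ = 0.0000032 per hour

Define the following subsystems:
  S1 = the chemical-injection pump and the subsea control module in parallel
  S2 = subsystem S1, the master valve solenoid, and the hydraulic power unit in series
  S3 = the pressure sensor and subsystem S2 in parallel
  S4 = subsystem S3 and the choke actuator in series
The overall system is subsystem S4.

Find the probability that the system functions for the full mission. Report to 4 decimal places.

0.9772

R(pressure sensor) = exp(−0.000056 × 2500) = 0.869358
R(chemical-injection pump) = exp(−0.000035 × 2500) = 0.916219
R(subsea control module) = exp(−0.00012 × 2500) = 0.740818
R(master valve solenoid) = exp(−0.000022 × 2500) = 0.946485
R(hydraulic power unit) = exp(−0.000018 × 2500) = 0.955997
R(choke actuator) = exp(−0.0000032 × 2500) = 0.992032
Parallel (chemical-injection pump and subsea control module): 1 − (1 − 0.916219)(1 − 0.740818) = 0.978285
Series ([0.978285], master valve solenoid, and hydraulic power unit): 0.978285 × 0.946485 × 0.955997 = 0.885188
Parallel (pressure sensor and [0.885188]): 1 − (1 − 0.869358)(1 − 0.885188) = 0.985001
Series ([0.985001] and choke actuator): 0.985001 × 0.992032 = 0.9772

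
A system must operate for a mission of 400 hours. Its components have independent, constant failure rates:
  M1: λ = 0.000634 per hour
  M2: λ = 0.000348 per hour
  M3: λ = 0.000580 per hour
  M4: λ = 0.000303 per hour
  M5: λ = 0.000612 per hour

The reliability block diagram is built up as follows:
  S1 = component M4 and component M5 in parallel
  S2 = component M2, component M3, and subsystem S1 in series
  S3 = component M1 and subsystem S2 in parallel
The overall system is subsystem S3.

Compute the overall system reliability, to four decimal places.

R(M1) = exp(−0.000634 × 400) = 0.776002
R(M2) = exp(−0.000348 × 400) = 0.870054
R(M3) = exp(−0.000580 × 400) = 0.792946
R(M4) = exp(−0.000303 × 400) = 0.885857
R(M5) = exp(−0.000612 × 400) = 0.782861
Parallel (M4 and M5): 1 − (1 − 0.885857)(1 − 0.782861) = 0.975215
Series (M2, M3, and [0.975215]): 0.870054 × 0.792946 × 0.975215 = 0.672807
Parallel (M1 and [0.672807]): 1 − (1 − 0.776002)(1 − 0.672807) = 0.9267

0.9267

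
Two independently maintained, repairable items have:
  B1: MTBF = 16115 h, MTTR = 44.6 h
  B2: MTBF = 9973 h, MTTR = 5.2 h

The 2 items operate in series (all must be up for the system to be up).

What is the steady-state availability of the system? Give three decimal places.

0.997

A(B1) = MTBF/(MTBF+MTTR) = 16115/(16115+44.6) = 0.997240
A(B2) = MTBF/(MTBF+MTTR) = 9973/(9973+5.2) = 0.999479
Series availability: 0.997240 × 0.999479 = 0.997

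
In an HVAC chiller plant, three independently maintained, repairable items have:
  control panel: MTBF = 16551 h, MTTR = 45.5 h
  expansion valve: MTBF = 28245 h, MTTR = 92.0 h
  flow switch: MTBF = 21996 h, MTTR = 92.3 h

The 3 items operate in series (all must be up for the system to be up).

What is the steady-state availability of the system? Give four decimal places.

A(control panel) = MTBF/(MTBF+MTTR) = 16551/(16551+45.5) = 0.997258
A(expansion valve) = MTBF/(MTBF+MTTR) = 28245/(28245+92.0) = 0.996753
A(flow switch) = MTBF/(MTBF+MTTR) = 21996/(21996+92.3) = 0.995821
Series availability: 0.997258 × 0.996753 × 0.995821 = 0.9899

0.9899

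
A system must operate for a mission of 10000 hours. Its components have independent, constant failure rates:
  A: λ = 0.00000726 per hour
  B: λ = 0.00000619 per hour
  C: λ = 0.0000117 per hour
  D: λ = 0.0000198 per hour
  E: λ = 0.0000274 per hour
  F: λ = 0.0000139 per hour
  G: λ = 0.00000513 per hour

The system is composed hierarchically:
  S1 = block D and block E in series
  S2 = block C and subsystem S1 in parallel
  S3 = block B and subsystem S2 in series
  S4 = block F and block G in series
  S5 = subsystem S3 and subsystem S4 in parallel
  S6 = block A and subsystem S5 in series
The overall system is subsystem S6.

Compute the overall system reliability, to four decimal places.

R(A) = exp(−0.00000726 × 10000) = 0.929973
R(B) = exp(−0.00000619 × 10000) = 0.939977
R(C) = exp(−0.0000117 × 10000) = 0.889585
R(D) = exp(−0.0000198 × 10000) = 0.820370
R(E) = exp(−0.0000274 × 10000) = 0.760332
R(F) = exp(−0.0000139 × 10000) = 0.870228
R(G) = exp(−0.00000513 × 10000) = 0.949994
Series (D and E): 0.820370 × 0.760332 = 0.623754
Parallel (C and [0.623754]): 1 − (1 − 0.889585)(1 − 0.623754) = 0.958457
Series (B and [0.958457]): 0.939977 × 0.958457 = 0.900928
Series (F and G): 0.870228 × 0.949994 = 0.826711
Parallel ([0.900928] and [0.826711]): 1 − (1 − 0.900928)(1 − 0.826711) = 0.982832
Series (A and [0.982832]): 0.929973 × 0.982832 = 0.9140

0.9140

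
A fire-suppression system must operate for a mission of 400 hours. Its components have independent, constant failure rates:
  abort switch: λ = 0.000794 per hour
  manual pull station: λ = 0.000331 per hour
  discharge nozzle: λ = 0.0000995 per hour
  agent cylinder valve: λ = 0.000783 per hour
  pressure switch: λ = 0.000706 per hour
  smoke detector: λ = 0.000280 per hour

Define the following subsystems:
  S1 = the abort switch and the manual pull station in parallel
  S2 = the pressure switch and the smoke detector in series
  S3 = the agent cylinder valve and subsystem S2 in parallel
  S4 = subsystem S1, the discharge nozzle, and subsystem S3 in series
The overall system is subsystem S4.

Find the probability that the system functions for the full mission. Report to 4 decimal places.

R(abort switch) = exp(−0.000794 × 400) = 0.727894
R(manual pull station) = exp(−0.000331 × 400) = 0.875991
R(discharge nozzle) = exp(−0.0000995 × 400) = 0.960982
R(agent cylinder valve) = exp(−0.000783 × 400) = 0.731104
R(pressure switch) = exp(−0.000706 × 400) = 0.753972
R(smoke detector) = exp(−0.000280 × 400) = 0.894044
Parallel (abort switch and manual pull station): 1 − (1 − 0.727894)(1 − 0.875991) = 0.966256
Series (pressure switch and smoke detector): 0.753972 × 0.894044 = 0.674084
Parallel (agent cylinder valve and [0.674084]): 1 − (1 − 0.731104)(1 − 0.674084) = 0.912362
Series ([0.966256], discharge nozzle, and [0.912362]): 0.966256 × 0.960982 × 0.912362 = 0.8472

0.8472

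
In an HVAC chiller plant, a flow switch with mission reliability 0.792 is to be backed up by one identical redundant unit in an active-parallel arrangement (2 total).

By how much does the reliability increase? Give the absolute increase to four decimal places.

0.1647

R_before = 0.792
R_after = 1 − (1 − 0.792)^2 = 0.9567
ΔR = 0.9567 − 0.792 = 0.1647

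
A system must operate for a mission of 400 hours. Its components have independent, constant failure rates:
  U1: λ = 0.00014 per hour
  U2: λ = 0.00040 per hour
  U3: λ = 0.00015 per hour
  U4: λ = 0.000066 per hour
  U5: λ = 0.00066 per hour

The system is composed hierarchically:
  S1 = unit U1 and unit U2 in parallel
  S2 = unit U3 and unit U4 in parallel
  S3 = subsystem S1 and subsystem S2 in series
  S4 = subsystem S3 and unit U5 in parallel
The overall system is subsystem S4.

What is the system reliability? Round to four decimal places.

R(U1) = exp(−0.00014 × 400) = 0.945539
R(U2) = exp(−0.00040 × 400) = 0.852144
R(U3) = exp(−0.00015 × 400) = 0.941765
R(U4) = exp(−0.000066 × 400) = 0.973945
R(U5) = exp(−0.00066 × 400) = 0.767974
Parallel (U1 and U2): 1 − (1 − 0.945539)(1 − 0.852144) = 0.991948
Parallel (U3 and U4): 1 − (1 − 0.941765)(1 − 0.973945) = 0.998483
Series ([0.991948] and [0.998483]): 0.991948 × 0.998483 = 0.990443
Parallel ([0.990443] and U5): 1 − (1 − 0.990443)(1 − 0.767974) = 0.9978

0.9978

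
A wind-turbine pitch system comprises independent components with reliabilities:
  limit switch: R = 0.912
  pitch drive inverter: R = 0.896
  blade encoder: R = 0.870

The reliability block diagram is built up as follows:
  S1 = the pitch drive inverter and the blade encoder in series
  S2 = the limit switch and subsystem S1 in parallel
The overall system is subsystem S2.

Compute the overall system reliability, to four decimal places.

Series (pitch drive inverter and blade encoder): 0.896000 × 0.870000 = 0.779520
Parallel (limit switch and [0.779520]): 1 − (1 − 0.912000)(1 − 0.779520) = 0.9806

0.9806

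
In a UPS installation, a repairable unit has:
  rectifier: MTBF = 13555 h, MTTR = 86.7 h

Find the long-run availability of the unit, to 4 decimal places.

A(rectifier) = MTBF/(MTBF+MTTR) = 13555/(13555+86.7) = 0.9936

0.9936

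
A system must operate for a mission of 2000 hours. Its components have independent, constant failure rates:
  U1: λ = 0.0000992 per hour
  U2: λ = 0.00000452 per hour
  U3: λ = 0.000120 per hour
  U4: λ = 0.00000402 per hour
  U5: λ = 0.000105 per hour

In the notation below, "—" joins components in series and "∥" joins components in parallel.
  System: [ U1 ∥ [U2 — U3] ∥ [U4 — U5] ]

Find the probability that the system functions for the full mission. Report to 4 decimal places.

R(U1) = exp(−0.0000992 × 2000) = 0.820042
R(U2) = exp(−0.00000452 × 2000) = 0.991001
R(U3) = exp(−0.000120 × 2000) = 0.786628
R(U4) = exp(−0.00000402 × 2000) = 0.991992
R(U5) = exp(−0.000105 × 2000) = 0.810584
Series (U2 and U3): 0.991001 × 0.786628 = 0.779549
Series (U4 and U5): 0.991992 × 0.810584 = 0.804093
Parallel (U1, [0.779549], and [0.804093]): 1 − (1 − 0.820042)(1 − 0.779549)(1 − 0.804093) = 0.9922

0.9922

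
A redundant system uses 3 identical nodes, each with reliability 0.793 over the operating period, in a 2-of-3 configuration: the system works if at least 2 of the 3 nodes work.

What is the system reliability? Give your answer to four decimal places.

0.8892

R = Σ_{i=2}^{3} C(3,i) p^i (1−p)^{3−i} with p = 0.793
C(3,2)·0.793^2·0.207^1 = 0.390515
C(3,3)·0.793^3·0.207^0 = 0.498677
Sum = 0.8892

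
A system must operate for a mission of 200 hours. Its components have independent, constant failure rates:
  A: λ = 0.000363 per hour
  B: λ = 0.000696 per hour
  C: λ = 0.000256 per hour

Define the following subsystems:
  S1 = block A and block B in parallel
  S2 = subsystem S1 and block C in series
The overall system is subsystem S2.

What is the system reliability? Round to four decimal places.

R(A) = exp(−0.000363 × 200) = 0.929973
R(B) = exp(−0.000696 × 200) = 0.870054
R(C) = exp(−0.000256 × 200) = 0.950089
Parallel (A and B): 1 − (1 − 0.929973)(1 − 0.870054) = 0.990900
Series ([0.990900] and C): 0.990900 × 0.950089 = 0.9414

0.9414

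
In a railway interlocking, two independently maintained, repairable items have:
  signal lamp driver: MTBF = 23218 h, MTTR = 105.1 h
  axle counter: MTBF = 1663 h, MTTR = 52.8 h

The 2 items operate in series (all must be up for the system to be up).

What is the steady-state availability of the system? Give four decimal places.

0.9649

A(signal lamp driver) = MTBF/(MTBF+MTTR) = 23218/(23218+105.1) = 0.995494
A(axle counter) = MTBF/(MTBF+MTTR) = 1663/(1663+52.8) = 0.969227
Series availability: 0.995494 × 0.969227 = 0.9649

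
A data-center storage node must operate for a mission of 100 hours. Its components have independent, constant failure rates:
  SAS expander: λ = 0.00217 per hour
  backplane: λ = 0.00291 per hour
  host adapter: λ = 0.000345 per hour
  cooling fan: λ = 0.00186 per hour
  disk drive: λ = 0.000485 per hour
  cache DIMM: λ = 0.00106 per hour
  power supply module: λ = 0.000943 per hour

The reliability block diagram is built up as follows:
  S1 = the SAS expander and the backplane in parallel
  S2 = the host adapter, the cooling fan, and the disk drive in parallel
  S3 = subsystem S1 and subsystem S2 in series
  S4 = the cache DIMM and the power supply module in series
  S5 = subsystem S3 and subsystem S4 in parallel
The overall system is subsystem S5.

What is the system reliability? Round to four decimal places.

0.9910

R(SAS expander) = exp(−0.00217 × 100) = 0.804930
R(backplane) = exp(−0.00291 × 100) = 0.747516
R(host adapter) = exp(−0.000345 × 100) = 0.966088
R(cooling fan) = exp(−0.00186 × 100) = 0.830274
R(disk drive) = exp(−0.000485 × 100) = 0.952657
R(cache DIMM) = exp(−0.00106 × 100) = 0.899425
R(power supply module) = exp(−0.000943 × 100) = 0.910010
Parallel (SAS expander and backplane): 1 − (1 − 0.804930)(1 − 0.747516) = 0.950748
Parallel (host adapter, cooling fan, and disk drive): 1 − (1 − 0.966088)(1 − 0.830274)(1 − 0.952657) = 0.999728
Series ([0.950748] and [0.999728]): 0.950748 × 0.999728 = 0.950489
Series (cache DIMM and power supply module): 0.899425 × 0.910010 = 0.818486
Parallel ([0.950489] and [0.818486]): 1 − (1 − 0.950489)(1 − 0.818486) = 0.9910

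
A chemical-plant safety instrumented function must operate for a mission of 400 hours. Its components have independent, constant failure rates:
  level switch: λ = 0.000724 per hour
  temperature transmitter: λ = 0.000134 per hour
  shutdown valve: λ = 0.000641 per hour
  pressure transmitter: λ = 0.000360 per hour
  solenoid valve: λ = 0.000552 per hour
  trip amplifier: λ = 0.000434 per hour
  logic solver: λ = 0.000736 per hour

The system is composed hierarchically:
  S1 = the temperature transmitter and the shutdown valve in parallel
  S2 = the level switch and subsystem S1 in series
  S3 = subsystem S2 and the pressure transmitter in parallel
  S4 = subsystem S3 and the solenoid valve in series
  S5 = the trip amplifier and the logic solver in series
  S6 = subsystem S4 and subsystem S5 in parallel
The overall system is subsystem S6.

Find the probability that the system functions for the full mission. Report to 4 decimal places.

R(level switch) = exp(−0.000724 × 400) = 0.748563
R(temperature transmitter) = exp(−0.000134 × 400) = 0.947811
R(shutdown valve) = exp(−0.000641 × 400) = 0.773832
R(pressure transmitter) = exp(−0.000360 × 400) = 0.865888
R(solenoid valve) = exp(−0.000552 × 400) = 0.801877
R(trip amplifier) = exp(−0.000434 × 400) = 0.840633
R(logic solver) = exp(−0.000736 × 400) = 0.744978
Parallel (temperature transmitter and shutdown valve): 1 − (1 − 0.947811)(1 − 0.773832) = 0.988197
Series (level switch and [0.988197]): 0.748563 × 0.988197 = 0.739728
Parallel ([0.739728] and pressure transmitter): 1 − (1 − 0.739728)(1 − 0.865888) = 0.965094
Series ([0.965094] and solenoid valve): 0.965094 × 0.801877 = 0.773887
Series (trip amplifier and logic solver): 0.840633 × 0.744978 = 0.626253
Parallel ([0.773887] and [0.626253]): 1 − (1 − 0.773887)(1 − 0.626253) = 0.9155

0.9155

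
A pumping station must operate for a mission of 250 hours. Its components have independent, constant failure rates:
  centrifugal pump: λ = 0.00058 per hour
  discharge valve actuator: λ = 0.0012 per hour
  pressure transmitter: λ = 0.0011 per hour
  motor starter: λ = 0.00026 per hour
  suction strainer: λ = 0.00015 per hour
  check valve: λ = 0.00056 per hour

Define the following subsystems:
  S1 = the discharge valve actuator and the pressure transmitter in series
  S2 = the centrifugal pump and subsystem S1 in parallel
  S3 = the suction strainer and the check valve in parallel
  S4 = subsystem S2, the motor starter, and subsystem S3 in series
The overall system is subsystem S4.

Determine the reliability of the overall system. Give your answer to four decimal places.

0.8775

R(centrifugal pump) = exp(−0.00058 × 250) = 0.865022
R(discharge valve actuator) = exp(−0.0012 × 250) = 0.740818
R(pressure transmitter) = exp(−0.0011 × 250) = 0.759572
R(motor starter) = exp(−0.00026 × 250) = 0.937067
R(suction strainer) = exp(−0.00015 × 250) = 0.963194
R(check valve) = exp(−0.00056 × 250) = 0.869358
Series (discharge valve actuator and pressure transmitter): 0.740818 × 0.759572 = 0.562705
Parallel (centrifugal pump and [0.562705]): 1 − (1 − 0.865022)(1 − 0.562705) = 0.940975
Parallel (suction strainer and check valve): 1 − (1 − 0.963194)(1 − 0.869358) = 0.995192
Series ([0.940975], motor starter, and [0.995192]): 0.940975 × 0.937067 × 0.995192 = 0.8775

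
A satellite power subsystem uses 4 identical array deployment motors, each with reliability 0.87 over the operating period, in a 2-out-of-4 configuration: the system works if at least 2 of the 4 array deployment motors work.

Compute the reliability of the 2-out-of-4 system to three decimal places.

0.992

R = Σ_{i=2}^{4} C(4,i) p^i (1−p)^{4−i} with p = 0.87
C(4,2)·0.87^2·0.13^2 = 0.07675
C(4,3)·0.87^3·0.13^1 = 0.34242
C(4,4)·0.87^4·0.13^0 = 0.57290
Sum = 0.992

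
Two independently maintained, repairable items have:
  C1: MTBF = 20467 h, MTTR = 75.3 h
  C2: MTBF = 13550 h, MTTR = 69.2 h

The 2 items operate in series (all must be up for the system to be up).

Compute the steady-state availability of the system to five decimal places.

A(C1) = MTBF/(MTBF+MTTR) = 20467/(20467+75.3) = 0.996334
A(C2) = MTBF/(MTBF+MTTR) = 13550/(13550+69.2) = 0.994919
Series availability: 0.996334 × 0.994919 = 0.99127

0.99127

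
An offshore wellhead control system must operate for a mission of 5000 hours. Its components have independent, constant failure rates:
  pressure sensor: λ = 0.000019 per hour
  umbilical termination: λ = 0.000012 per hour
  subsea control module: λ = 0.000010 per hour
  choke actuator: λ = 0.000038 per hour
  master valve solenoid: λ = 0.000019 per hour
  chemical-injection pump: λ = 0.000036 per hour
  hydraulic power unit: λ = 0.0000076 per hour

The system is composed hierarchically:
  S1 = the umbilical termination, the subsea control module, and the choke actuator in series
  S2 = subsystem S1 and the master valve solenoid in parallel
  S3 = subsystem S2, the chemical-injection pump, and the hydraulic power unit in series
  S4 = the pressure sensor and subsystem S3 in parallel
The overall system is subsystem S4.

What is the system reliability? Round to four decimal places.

0.9805

R(pressure sensor) = exp(−0.000019 × 5000) = 0.909373
R(umbilical termination) = exp(−0.000012 × 5000) = 0.941765
R(subsea control module) = exp(−0.000010 × 5000) = 0.951229
R(choke actuator) = exp(−0.000038 × 5000) = 0.826959
R(master valve solenoid) = exp(−0.000019 × 5000) = 0.909373
R(chemical-injection pump) = exp(−0.000036 × 5000) = 0.835270
R(hydraulic power unit) = exp(−0.0000076 × 5000) = 0.962713
Series (umbilical termination, subsea control module, and choke actuator): 0.941765 × 0.951229 × 0.826959 = 0.740818
Parallel ([0.740818] and master valve solenoid): 1 − (1 − 0.740818)(1 − 0.909373) = 0.976511
Series ([0.976511], chemical-injection pump, and hydraulic power unit): 0.976511 × 0.835270 × 0.962713 = 0.785237
Parallel (pressure sensor and [0.785237]): 1 − (1 − 0.909373)(1 − 0.785237) = 0.9805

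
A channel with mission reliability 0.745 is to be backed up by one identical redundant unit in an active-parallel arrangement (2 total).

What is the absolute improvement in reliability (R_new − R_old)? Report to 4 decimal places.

R_before = 0.745
R_after = 1 − (1 − 0.745)^2 = 0.9350
ΔR = 0.9350 − 0.745 = 0.1900

0.1900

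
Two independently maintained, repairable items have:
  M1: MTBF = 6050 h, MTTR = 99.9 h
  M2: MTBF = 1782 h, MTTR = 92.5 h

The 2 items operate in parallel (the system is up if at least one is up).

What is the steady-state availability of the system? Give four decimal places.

A(M1) = MTBF/(MTBF+MTTR) = 6050/(6050+99.9) = 0.983756
A(M2) = MTBF/(MTBF+MTTR) = 1782/(1782+92.5) = 0.950654
Parallel availability: 1 − (1 − 0.983756)(1 − 0.950654) = 0.9992

0.9992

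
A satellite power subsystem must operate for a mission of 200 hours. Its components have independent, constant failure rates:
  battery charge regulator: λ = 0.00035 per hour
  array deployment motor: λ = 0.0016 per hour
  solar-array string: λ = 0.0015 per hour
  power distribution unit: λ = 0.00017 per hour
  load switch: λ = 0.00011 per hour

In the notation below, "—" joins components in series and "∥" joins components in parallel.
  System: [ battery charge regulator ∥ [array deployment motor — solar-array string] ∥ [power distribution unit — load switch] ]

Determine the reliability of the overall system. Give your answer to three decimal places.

0.998

R(battery charge regulator) = exp(−0.00035 × 200) = 0.93239
R(array deployment motor) = exp(−0.0016 × 200) = 0.72615
R(solar-array string) = exp(−0.0015 × 200) = 0.74082
R(power distribution unit) = exp(−0.00017 × 200) = 0.96657
R(load switch) = exp(−0.00011 × 200) = 0.97824
Series (array deployment motor and solar-array string): 0.72615 × 0.74082 = 0.53795
Series (power distribution unit and load switch): 0.96657 × 0.97824 = 0.94554
Parallel (battery charge regulator, [0.53795], and [0.94554]): 1 − (1 − 0.93239)(1 − 0.53795)(1 − 0.94554) = 0.998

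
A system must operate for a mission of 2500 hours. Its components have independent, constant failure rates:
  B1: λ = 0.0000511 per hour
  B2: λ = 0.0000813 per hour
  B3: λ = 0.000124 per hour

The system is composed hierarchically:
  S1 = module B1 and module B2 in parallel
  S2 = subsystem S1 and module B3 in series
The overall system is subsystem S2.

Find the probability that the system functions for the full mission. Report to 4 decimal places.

R(B1) = exp(−0.0000511 × 2500) = 0.880073
R(B2) = exp(−0.0000813 × 2500) = 0.816074
R(B3) = exp(−0.000124 × 2500) = 0.733447
Parallel (B1 and B2): 1 − (1 − 0.880073)(1 − 0.816074) = 0.977942
Series ([0.977942] and B3): 0.977942 × 0.733447 = 0.7173

0.7173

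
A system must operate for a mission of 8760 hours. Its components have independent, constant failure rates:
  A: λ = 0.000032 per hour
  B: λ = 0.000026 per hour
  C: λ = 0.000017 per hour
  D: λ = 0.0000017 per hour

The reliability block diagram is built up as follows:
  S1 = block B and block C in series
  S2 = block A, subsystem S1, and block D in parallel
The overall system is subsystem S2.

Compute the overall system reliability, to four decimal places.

0.9989

R(A) = exp(−0.000032 × 8760) = 0.755542
R(B) = exp(−0.000026 × 8760) = 0.796315
R(C) = exp(−0.000017 × 8760) = 0.861638
R(D) = exp(−0.0000017 × 8760) = 0.985218
Series (B and C): 0.796315 × 0.861638 = 0.686135
Parallel (A, [0.686135], and D): 1 − (1 − 0.755542)(1 − 0.686135)(1 − 0.985218) = 0.9989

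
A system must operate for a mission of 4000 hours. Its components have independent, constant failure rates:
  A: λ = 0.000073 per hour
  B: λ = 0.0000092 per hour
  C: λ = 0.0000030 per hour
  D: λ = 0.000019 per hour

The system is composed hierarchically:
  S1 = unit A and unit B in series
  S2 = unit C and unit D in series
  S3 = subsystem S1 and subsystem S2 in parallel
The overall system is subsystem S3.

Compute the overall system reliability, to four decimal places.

0.9764

R(A) = exp(−0.000073 × 4000) = 0.746769
R(B) = exp(−0.0000092 × 4000) = 0.963869
R(C) = exp(−0.0000030 × 4000) = 0.988072
R(D) = exp(−0.000019 × 4000) = 0.926816
Series (A and B): 0.746769 × 0.963869 = 0.719787
Series (C and D): 0.988072 × 0.926816 = 0.915761
Parallel ([0.719787] and [0.915761]): 1 − (1 − 0.719787)(1 − 0.915761) = 0.9764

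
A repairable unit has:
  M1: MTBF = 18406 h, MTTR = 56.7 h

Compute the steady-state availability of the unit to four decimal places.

A(M1) = MTBF/(MTBF+MTTR) = 18406/(18406+56.7) = 0.9969

0.9969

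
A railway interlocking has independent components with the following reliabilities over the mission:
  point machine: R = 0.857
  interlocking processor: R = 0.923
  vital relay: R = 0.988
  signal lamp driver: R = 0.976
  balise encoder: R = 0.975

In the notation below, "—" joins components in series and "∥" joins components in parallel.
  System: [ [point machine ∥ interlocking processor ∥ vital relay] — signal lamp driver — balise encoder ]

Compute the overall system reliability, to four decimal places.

0.9515

Parallel (point machine, interlocking processor, and vital relay): 1 − (1 − 0.857000)(1 − 0.923000)(1 − 0.988000) = 0.999868
Series ([0.999868], signal lamp driver, and balise encoder): 0.999868 × 0.976000 × 0.975000 = 0.9515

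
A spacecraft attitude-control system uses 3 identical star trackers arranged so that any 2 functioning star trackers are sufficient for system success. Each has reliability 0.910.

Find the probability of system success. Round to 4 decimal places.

0.9772

R = Σ_{i=2}^{3} C(3,i) p^i (1−p)^{3−i} with p = 0.910
C(3,2)·0.910^2·0.090^1 = 0.223587
C(3,3)·0.910^3·0.090^0 = 0.753571
Sum = 0.9772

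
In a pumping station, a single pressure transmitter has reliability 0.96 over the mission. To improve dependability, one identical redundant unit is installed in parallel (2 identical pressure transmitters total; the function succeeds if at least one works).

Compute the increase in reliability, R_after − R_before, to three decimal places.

0.038

R_before = 0.96
R_after = 1 − (1 − 0.96)^2 = 0.998
ΔR = 0.998 − 0.96 = 0.038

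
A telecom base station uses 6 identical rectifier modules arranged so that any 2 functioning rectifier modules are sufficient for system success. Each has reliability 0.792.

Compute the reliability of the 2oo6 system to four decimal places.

0.9981

R = Σ_{i=2}^{6} C(6,i) p^i (1−p)^{6−i} with p = 0.792
C(6,2)·0.792^2·0.208^4 = 0.017611
C(6,3)·0.792^3·0.208^3 = 0.089412
C(6,4)·0.792^4·0.208^2 = 0.255340
C(6,5)·0.792^5·0.208^1 = 0.388902
C(6,6)·0.792^6·0.208^0 = 0.246803
Sum = 0.9981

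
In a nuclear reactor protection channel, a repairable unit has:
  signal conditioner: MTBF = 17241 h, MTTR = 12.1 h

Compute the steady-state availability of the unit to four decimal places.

A(signal conditioner) = MTBF/(MTBF+MTTR) = 17241/(17241+12.1) = 0.9993

0.9993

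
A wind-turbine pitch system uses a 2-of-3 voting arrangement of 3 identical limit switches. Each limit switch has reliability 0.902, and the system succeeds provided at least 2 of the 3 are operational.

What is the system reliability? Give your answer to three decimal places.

R = Σ_{i=2}^{3} C(3,i) p^i (1−p)^{3−i} with p = 0.902
C(3,2)·0.902^2·0.098^1 = 0.23920
C(3,3)·0.902^3·0.098^0 = 0.73387
Sum = 0.973

0.973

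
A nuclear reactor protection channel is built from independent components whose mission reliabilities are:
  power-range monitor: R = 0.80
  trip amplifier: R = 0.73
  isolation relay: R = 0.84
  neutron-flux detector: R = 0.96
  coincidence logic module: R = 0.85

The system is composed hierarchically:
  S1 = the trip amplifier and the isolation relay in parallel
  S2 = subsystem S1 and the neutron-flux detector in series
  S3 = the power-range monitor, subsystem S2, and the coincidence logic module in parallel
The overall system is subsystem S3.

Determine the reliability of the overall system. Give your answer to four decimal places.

Parallel (trip amplifier and isolation relay): 1 − (1 − 0.730000)(1 − 0.840000) = 0.956800
Series ([0.956800] and neutron-flux detector): 0.956800 × 0.960000 = 0.918528
Parallel (power-range monitor, [0.918528], and coincidence logic module): 1 − (1 − 0.800000)(1 − 0.918528)(1 − 0.850000) = 0.9976

0.9976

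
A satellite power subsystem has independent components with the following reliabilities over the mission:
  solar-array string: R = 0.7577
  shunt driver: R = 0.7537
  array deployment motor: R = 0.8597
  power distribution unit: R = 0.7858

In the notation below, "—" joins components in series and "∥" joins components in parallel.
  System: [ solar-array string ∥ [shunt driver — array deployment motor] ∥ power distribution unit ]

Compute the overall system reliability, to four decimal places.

Series (shunt driver and array deployment motor): 0.753700 × 0.859700 = 0.647956
Parallel (solar-array string, [0.647956], and power distribution unit): 1 − (1 − 0.757700)(1 − 0.647956)(1 − 0.785800) = 0.9817

0.9817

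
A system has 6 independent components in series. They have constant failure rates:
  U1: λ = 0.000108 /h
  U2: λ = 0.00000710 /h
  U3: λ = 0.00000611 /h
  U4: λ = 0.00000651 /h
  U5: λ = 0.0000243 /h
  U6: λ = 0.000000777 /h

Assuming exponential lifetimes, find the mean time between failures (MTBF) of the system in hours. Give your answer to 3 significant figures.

Series of exponential components: λ_sys = Σ λ_i
λ_sys = 0.000108 + 0.00000710 + 0.00000611 + 0.00000651 + 0.0000243 + 0.000000777 = 1.5280e-04 /h
MTBF = 1 / λ_sys = 6540 h

6540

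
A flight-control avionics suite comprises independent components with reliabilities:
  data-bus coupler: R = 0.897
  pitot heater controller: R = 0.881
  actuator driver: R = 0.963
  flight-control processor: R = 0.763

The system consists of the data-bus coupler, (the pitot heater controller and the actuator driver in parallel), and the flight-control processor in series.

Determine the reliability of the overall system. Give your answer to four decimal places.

0.6814

Parallel (pitot heater controller and actuator driver): 1 − (1 − 0.881000)(1 − 0.963000) = 0.995597
Series (data-bus coupler, [0.995597], and flight-control processor): 0.897000 × 0.995597 × 0.763000 = 0.6814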